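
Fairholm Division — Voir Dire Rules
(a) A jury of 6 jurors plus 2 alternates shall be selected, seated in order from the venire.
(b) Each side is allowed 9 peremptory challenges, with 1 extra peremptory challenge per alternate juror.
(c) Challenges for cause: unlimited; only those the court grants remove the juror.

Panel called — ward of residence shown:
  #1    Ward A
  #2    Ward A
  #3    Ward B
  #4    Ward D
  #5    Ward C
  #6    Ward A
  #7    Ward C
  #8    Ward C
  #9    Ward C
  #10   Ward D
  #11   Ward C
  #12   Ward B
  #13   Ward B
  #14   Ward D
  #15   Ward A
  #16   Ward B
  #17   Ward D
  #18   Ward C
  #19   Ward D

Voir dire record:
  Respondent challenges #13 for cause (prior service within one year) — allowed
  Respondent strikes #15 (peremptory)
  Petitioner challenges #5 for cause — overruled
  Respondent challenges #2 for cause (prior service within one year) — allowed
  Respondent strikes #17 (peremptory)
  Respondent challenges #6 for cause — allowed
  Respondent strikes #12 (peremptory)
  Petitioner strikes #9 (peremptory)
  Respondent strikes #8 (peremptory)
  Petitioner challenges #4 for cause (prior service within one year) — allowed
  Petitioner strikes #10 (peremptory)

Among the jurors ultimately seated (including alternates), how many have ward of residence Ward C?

Removed: #2, #4, #6, #8, #9, #10, #12, #13, #15, #17.
Seated (8 incl. alternates): #1, #3, #5, #7, #11, #14, #16, #18.
Of those, in Ward C: #5, #7, #11, #18 → 4.

4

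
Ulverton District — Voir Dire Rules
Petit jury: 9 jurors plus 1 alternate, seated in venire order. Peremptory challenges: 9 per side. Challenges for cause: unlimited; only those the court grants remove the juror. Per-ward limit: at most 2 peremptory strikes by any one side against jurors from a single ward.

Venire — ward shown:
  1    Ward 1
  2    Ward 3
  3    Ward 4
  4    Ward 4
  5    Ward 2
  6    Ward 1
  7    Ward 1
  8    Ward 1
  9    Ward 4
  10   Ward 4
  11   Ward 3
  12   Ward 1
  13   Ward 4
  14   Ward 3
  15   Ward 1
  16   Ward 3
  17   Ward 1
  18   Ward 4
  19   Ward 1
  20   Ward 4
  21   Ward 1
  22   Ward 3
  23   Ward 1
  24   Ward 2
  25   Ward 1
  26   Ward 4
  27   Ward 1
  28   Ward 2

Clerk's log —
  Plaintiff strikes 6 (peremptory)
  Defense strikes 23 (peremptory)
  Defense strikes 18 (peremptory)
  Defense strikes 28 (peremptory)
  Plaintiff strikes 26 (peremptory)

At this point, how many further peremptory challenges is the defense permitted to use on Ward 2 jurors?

Defense peremptories so far: #23, #18, #28 — 3 of 9 used, 6 left overall.
Against Ward 2: #28 — 1 used; per-ward cap 2 leaves 1.
Binding limit: min(6, 1) = 1.

1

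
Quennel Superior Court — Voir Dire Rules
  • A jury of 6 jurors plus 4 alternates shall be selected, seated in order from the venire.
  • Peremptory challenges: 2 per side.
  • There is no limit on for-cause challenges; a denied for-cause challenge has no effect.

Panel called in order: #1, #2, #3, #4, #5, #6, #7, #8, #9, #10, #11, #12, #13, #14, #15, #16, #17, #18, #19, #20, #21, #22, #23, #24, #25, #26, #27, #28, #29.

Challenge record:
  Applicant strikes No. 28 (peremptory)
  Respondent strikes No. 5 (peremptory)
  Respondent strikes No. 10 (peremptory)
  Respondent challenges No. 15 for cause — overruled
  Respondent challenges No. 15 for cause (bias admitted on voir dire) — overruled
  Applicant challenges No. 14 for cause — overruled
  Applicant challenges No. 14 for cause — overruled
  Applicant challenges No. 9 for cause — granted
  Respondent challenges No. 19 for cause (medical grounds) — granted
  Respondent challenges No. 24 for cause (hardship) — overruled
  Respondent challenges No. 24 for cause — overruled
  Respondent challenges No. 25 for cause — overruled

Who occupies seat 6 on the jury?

Removed: #5, #9, #10, #19, #28. (#14, #15, #24, #25 stay — for-cause denied.)
Filling seats in venire order through position 6: #1, #2, #3, #4, #6, #7.
So seat 6 is #7.

7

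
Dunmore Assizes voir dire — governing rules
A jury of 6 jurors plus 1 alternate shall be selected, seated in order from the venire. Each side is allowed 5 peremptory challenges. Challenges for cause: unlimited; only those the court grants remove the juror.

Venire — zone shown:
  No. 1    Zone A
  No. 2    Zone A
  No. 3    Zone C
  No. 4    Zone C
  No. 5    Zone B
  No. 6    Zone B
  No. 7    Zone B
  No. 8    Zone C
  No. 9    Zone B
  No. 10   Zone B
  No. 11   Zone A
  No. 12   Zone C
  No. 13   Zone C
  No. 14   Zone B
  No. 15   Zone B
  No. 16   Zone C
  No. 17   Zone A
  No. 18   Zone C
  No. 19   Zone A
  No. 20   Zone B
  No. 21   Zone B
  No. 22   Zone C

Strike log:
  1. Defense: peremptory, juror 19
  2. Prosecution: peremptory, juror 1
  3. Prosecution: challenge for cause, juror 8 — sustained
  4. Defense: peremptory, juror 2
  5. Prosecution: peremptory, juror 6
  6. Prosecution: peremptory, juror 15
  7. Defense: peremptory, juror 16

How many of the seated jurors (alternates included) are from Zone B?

Removed: #1, #2, #6, #8, #15, #16, #19.
Seated (7 incl. alternates): #3, #4, #5, #7, #9, #10, #11.
Of those, in Zone B: #5, #7, #9, #10 → 4.

4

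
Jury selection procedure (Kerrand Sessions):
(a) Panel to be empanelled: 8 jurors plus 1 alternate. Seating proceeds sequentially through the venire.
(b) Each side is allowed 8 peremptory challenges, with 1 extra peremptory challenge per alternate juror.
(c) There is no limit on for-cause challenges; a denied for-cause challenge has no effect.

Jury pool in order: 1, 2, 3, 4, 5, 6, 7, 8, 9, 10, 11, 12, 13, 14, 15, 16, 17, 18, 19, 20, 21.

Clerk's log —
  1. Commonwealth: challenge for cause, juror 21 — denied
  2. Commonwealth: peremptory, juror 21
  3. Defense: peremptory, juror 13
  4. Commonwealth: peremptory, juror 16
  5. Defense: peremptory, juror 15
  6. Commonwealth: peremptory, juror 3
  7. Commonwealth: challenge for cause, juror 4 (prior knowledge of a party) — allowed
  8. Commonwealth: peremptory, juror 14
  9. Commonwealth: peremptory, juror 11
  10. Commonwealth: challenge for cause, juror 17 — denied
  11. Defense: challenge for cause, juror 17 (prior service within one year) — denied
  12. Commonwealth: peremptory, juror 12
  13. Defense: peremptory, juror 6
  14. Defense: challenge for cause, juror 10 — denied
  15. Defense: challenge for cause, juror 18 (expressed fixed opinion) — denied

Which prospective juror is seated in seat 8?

Removed: #3, #4, #6, #11, #12, #13, #14, #15, #16, #21. (#10, #17, #18 stay — for-cause denied.)
Seating in order: seats 1–8 → #1, #2, #5, #7, #8, #9, #10, #17; alternates → #18.
So seat 8 is #17.

17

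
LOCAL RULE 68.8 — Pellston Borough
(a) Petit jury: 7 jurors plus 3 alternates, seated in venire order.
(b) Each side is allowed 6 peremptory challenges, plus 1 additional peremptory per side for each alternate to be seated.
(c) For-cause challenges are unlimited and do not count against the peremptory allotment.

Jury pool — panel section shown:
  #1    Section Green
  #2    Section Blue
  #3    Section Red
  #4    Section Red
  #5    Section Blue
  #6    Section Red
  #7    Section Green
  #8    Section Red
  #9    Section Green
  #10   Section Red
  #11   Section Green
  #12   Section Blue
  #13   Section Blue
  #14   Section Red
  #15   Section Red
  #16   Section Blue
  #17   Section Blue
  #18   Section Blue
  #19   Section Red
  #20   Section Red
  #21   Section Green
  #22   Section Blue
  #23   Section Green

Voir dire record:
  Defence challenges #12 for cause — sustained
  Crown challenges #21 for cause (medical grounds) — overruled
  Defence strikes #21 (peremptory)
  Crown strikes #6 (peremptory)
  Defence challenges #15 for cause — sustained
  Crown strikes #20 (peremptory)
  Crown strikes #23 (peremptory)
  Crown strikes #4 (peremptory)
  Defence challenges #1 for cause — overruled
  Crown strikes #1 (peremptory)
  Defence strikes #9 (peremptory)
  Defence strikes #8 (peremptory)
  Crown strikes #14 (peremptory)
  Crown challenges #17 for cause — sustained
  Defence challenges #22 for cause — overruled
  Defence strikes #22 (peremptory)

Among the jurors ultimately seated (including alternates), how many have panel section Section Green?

Removed: #1, #4, #6, #8, #9, #12, #14, #15, #17, #20, #21, #22, #23.
Seated (10 incl. alternates): #2, #3, #5, #7, #10, #11, #13, #16, #18, #19.
Of those, in Section Green: #7, #11 → 2.

2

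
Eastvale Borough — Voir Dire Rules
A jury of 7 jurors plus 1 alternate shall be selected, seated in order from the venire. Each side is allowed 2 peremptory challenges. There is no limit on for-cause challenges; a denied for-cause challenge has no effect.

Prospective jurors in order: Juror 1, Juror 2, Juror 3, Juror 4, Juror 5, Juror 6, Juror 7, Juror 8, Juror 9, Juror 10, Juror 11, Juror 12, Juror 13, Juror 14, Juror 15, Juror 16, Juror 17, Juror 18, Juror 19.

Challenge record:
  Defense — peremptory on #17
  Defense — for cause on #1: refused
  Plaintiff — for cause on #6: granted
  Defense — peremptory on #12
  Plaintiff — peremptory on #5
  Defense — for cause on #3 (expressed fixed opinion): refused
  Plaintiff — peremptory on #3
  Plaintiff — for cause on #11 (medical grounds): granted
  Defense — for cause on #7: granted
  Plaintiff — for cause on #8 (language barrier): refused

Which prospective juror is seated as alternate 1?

14

Removed: #3, #5, #6, #7, #11, #12, #17. (#1, #8 stay — for-cause denied.)
Seating in order: seats 1–7 → #1, #2, #4, #8, #9, #10, #13; alternates → #14.
So alternate 1 is #14.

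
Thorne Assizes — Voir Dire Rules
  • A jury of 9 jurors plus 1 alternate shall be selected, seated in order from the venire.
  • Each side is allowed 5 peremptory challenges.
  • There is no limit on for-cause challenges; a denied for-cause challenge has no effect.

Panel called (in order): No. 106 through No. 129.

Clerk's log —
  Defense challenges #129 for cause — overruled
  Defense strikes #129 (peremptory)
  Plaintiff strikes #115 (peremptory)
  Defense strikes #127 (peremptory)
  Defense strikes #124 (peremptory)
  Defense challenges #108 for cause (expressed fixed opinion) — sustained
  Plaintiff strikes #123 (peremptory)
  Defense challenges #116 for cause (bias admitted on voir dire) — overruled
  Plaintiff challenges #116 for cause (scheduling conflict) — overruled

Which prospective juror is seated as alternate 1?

Removed: #108, #115, #123, #124, #127, #129. (#116 stays — for-cause denied.)
Seating in order: seats 1–9 → #106, #107, #109, #110, #111, #112, #113, #114, #116; alternates → #117.
So alternate 1 is #117.

117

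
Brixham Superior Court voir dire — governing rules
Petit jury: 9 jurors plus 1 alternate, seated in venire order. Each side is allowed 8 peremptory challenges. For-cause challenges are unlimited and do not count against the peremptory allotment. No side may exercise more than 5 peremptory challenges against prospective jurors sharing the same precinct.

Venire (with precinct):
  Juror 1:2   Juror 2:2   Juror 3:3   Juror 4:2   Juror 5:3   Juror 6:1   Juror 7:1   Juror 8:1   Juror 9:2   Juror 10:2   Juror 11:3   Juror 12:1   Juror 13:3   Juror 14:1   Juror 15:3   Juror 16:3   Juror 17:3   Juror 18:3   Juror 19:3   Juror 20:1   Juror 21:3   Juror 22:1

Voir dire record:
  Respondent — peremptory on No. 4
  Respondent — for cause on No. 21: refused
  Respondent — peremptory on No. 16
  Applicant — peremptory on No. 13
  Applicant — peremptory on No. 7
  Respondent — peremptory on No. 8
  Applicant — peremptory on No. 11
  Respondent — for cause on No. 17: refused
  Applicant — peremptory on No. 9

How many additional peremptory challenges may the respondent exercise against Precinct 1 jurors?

4

Respondent peremptories so far: #4, #16, #8 — 3 of 8 used, 5 left overall.
Against Precinct 1: #8 — 1 used; per-precinct cap 5 leaves 4.
Binding limit: min(5, 4) = 4.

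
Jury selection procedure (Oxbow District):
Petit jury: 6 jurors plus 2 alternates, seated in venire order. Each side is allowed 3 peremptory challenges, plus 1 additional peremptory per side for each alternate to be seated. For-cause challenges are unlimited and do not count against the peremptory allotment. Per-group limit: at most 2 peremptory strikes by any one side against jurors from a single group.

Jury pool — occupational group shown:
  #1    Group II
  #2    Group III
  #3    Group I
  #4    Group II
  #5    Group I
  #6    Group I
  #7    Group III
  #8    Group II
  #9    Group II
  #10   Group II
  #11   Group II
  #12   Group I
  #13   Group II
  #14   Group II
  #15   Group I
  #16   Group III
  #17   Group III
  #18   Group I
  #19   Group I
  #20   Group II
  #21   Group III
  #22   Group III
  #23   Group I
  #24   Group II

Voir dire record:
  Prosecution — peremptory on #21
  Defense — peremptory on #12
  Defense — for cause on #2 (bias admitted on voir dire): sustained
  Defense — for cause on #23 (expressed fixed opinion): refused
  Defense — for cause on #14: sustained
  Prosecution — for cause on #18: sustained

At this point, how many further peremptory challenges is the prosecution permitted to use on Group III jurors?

Prosecution peremptories so far: #21 — 1 of 5 used, 4 left overall.
Against Group III: #21 — 1 used; per-group cap 2 leaves 1.
Binding limit: min(4, 1) = 1.

1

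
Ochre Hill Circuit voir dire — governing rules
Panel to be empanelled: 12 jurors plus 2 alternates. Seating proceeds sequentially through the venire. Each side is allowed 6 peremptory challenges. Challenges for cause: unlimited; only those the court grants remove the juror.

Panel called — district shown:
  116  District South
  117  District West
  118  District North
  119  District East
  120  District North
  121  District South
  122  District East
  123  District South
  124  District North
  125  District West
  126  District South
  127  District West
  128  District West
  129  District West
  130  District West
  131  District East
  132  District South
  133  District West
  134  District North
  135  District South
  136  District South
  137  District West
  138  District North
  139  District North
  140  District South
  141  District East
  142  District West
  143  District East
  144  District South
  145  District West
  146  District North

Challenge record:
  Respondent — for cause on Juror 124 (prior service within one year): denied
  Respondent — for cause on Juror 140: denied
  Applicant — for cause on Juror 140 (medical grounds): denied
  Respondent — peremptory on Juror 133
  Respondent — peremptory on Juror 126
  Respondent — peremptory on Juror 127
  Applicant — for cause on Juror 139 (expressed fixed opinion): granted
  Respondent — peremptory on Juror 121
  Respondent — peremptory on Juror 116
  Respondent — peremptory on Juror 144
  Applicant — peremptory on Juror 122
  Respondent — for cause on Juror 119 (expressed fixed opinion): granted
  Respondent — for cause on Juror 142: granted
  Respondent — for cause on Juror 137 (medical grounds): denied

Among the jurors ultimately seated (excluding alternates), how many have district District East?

1

Removed: #116, #119, #121, #122, #126, #127, #133, #139, #142, #144.
Seated jurors 1–12: #117, #118, #120, #123, #124, #125, #128, #129, #130, #131, #132, #134 (alternates #135, #136 not counted).
Of those, in District East: #131 → 1.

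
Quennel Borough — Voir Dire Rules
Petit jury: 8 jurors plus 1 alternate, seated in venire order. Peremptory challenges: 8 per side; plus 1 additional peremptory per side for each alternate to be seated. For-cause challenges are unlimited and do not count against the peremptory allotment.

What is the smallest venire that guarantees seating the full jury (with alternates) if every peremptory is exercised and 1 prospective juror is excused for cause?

Seats to fill: 8 + 1 alternates = 9.
Peremptories: 8 + 1×1 = 9 per side × 2 sides = 18.
For-cause removals: 1.
Minimum venire: 9 + 18 + 1 = 28.

28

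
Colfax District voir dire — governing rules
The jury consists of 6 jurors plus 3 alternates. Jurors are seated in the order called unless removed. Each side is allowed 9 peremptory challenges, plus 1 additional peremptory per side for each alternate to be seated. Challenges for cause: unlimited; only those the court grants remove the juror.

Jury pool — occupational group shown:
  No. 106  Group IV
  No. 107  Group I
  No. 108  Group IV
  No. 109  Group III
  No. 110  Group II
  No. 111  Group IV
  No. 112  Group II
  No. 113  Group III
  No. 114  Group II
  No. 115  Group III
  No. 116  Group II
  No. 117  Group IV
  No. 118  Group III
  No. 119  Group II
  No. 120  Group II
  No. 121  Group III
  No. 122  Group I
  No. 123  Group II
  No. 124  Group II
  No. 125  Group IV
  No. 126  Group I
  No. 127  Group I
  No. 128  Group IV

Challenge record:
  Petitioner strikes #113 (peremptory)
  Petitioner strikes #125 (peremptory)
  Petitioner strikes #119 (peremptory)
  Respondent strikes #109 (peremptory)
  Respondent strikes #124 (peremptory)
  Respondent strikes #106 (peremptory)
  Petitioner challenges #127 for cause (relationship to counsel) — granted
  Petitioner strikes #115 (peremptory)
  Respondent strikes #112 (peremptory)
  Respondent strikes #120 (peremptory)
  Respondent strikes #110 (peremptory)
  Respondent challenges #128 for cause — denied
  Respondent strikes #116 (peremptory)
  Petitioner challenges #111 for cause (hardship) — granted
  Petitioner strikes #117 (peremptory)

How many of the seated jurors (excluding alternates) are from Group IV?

1

Removed: #106, #109, #110, #111, #112, #113, #115, #116, #117, #119, #120, #124, #125, #127.
Seated jurors 1–6: #107, #108, #114, #118, #121, #122 (alternates #123, #126, #128 not counted).
Of those, in Group IV: #108 → 1.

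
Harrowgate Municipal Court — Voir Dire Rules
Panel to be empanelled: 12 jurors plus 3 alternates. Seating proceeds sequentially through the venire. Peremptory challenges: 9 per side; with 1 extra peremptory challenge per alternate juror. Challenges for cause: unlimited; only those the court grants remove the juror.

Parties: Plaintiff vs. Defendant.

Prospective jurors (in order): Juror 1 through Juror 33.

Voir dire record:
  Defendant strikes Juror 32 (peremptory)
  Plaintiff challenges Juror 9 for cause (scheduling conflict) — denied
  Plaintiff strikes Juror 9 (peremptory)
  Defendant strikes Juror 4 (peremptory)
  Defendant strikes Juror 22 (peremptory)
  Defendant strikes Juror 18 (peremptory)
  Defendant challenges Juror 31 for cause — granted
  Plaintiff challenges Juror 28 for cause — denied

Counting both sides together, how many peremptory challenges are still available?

Plaintiff allotment: 9 base + 1 × 3 alternates = 12. Defendant allotment: 9 base + 1 × 3 alternates = 12.
Plaintiff peremptories used: #9 — 1 (for-cause on #9, #28 don't count).
Defendant peremptories used: #32, #4, #22, #18 — 4 (the for-cause on #31 doesn't count).
Remaining: (12 − 1) + (12 − 4) = 19.

19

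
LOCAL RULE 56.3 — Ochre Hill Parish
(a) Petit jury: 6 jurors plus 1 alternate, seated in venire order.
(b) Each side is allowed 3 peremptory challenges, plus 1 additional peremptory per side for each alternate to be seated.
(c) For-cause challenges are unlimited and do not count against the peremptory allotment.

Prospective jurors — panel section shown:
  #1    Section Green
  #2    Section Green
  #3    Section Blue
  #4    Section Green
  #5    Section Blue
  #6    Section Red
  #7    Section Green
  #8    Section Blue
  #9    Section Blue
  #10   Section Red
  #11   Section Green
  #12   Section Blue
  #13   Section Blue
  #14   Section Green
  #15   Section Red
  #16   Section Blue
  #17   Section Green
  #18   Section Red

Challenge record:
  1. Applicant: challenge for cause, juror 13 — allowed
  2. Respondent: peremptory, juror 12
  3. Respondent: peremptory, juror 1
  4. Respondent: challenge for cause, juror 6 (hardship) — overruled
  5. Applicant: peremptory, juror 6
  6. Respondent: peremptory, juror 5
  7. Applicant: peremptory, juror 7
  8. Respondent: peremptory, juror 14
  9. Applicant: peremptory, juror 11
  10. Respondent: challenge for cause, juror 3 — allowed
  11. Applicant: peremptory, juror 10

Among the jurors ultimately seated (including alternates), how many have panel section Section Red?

Removed: #1, #3, #5, #6, #7, #10, #11, #12, #13, #14.
Seated (7 incl. alternates): #2, #4, #8, #9, #15, #16, #17.
Of those, in Section Red: #15 → 1.

1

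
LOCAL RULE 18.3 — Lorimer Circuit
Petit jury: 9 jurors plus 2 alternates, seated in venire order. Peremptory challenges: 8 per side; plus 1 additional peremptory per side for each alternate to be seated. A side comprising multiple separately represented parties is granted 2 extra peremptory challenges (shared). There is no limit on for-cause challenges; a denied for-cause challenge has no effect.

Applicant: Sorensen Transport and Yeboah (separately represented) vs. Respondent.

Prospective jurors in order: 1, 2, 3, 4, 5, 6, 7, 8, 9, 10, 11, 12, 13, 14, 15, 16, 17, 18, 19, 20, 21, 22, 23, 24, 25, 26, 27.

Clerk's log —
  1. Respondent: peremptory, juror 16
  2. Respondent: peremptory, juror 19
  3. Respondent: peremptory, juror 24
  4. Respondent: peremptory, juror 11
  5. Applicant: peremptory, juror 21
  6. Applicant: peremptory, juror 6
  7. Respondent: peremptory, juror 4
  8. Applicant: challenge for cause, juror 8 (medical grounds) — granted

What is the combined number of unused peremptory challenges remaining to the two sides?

15

Applicant allotment: 8 base + 1 × 2 alternates + 2 multi-party = 12. Respondent allotment: 8 base + 1 × 2 alternates = 10.
Applicant peremptories used: #21, #6 — 2 (the for-cause on #8 doesn't count).
Respondent peremptories used: #16, #19, #24, #11, #4 — 5.
Remaining: (12 − 2) + (10 − 5) = 15.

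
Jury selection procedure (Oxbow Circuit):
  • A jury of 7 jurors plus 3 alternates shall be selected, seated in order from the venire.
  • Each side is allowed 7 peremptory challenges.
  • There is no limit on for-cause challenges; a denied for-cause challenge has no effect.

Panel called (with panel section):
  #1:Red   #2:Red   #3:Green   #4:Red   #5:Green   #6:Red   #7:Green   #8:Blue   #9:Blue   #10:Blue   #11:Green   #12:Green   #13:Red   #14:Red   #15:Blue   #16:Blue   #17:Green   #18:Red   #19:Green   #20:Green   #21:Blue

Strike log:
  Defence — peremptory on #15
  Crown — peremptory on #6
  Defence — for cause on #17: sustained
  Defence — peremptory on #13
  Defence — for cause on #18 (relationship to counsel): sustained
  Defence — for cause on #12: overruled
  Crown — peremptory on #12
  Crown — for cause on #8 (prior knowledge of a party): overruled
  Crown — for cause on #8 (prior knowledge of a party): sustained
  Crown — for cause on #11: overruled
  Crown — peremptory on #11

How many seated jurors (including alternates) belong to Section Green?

Removed: #6, #8, #11, #12, #13, #15, #17, #18.
Seated (10 incl. alternates): #1, #2, #3, #4, #5, #7, #9, #10, #14, #16.
Of those, in Section Green: #3, #5, #7 → 3.

3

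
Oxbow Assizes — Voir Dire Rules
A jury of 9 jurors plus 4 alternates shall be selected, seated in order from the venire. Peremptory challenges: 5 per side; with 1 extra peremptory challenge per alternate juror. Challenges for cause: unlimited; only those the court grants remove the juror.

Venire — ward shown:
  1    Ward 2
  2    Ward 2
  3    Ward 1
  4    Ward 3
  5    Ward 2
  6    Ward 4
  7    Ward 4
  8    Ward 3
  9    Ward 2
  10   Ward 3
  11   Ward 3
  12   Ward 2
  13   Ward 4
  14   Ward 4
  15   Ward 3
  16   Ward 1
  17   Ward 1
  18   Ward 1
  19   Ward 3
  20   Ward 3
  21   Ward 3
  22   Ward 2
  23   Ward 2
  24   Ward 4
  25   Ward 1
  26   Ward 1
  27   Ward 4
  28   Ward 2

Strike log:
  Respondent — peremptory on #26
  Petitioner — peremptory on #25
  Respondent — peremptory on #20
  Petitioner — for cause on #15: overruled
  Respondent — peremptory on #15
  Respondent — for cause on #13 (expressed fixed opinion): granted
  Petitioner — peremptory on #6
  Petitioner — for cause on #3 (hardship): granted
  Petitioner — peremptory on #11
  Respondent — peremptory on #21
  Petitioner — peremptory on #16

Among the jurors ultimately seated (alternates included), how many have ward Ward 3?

4

Removed: #3, #6, #11, #13, #15, #16, #20, #21, #25, #26.
Seated (13 incl. alternates): #1, #2, #4, #5, #7, #8, #9, #10, #12, #14, #17, #18, #19.
Of those, in Ward 3: #4, #8, #10, #19 → 4.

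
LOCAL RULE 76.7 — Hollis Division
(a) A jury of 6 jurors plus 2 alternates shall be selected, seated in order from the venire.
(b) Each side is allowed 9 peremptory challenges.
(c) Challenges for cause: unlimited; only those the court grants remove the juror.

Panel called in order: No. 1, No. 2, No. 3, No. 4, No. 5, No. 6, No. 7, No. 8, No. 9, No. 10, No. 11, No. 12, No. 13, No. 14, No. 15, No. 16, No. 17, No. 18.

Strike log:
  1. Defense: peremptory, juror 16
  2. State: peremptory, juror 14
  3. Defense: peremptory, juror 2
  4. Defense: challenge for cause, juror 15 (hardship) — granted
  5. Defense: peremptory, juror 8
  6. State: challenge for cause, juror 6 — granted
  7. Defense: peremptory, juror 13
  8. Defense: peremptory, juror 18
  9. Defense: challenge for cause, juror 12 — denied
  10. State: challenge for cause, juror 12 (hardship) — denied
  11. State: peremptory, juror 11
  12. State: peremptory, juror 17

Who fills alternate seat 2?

Removed: #2, #6, #8, #11, #13, #14, #15, #16, #17, #18. (#12 stays — for-cause denied.)
Seating in order: seats 1–6 → #1, #3, #4, #5, #7, #9; alternates → #10, #12.
So alternate 2 is #12.

12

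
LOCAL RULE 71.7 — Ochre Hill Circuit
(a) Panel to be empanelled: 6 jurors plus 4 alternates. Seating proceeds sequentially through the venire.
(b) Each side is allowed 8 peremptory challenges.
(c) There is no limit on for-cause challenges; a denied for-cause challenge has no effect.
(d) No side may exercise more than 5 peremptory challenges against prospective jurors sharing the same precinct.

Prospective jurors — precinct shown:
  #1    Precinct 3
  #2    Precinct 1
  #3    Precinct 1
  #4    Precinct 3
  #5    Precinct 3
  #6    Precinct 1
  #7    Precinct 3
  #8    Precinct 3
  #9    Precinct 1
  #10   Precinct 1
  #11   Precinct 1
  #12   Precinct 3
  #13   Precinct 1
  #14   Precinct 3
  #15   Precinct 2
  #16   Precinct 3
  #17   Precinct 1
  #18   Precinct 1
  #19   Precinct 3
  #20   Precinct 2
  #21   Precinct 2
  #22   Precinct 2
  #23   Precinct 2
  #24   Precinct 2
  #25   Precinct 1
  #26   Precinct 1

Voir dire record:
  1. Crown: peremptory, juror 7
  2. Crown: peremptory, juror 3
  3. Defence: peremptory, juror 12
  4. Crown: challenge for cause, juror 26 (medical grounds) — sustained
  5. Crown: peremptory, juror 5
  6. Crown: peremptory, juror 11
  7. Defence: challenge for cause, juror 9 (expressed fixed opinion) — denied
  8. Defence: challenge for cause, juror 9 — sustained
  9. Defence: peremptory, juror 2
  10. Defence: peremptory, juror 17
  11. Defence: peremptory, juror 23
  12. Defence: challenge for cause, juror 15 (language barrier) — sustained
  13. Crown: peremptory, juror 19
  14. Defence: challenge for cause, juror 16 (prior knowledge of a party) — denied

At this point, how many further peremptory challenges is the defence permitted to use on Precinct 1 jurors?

Defence peremptories so far: #12, #2, #17, #23 — 4 of 8 used, 4 left overall.
Against Precinct 1: #2, #17 — 2 used; per-precinct cap 5 leaves 3.
Binding limit: min(4, 3) = 3.

3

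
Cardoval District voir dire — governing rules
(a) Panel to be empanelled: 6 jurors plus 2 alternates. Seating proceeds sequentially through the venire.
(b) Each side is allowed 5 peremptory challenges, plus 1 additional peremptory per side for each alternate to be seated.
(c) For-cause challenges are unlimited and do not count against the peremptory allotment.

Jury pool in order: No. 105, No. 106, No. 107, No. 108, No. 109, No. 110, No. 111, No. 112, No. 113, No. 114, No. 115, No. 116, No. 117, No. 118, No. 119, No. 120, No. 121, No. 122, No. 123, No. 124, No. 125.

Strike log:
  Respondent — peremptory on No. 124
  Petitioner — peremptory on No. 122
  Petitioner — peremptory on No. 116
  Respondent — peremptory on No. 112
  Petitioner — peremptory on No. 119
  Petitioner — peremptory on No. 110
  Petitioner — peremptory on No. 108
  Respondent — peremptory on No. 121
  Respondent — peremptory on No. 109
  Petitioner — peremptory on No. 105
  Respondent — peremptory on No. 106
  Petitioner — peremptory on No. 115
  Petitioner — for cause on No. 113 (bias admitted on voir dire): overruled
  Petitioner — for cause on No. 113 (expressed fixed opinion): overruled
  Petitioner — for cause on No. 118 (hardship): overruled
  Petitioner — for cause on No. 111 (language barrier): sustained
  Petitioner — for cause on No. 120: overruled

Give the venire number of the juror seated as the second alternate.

Removed: #105, #106, #108, #109, #110, #111, #112, #115, #116, #119, #121, #122, #124. (#113, #118, #120 stay — for-cause denied.)
Seating in order: seats 1–6 → #107, #113, #114, #117, #118, #120; alternates → #123, #125.
So alternate 2 is #125.

125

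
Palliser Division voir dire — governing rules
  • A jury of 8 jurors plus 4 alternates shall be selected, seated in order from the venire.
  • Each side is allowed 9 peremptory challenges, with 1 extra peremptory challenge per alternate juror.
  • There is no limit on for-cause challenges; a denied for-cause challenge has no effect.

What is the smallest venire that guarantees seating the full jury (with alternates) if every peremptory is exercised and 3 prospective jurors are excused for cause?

41

Seats to fill: 8 + 4 alternates = 12.
Peremptories: 9 + 1×4 = 13 per side × 2 sides = 26.
For-cause removals: 3.
Minimum venire: 12 + 26 + 3 = 41.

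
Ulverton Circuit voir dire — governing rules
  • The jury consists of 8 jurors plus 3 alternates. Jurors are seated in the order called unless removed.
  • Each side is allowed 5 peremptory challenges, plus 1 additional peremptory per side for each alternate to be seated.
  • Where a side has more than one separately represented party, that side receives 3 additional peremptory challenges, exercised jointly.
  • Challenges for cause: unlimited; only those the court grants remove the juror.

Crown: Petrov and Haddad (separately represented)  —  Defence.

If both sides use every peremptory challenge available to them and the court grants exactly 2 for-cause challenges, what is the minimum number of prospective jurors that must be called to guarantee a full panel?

Seats to fill: 8 + 3 alternates = 11.
Peremptories — Crown: 5 + 1×3 + 3 = 11; Defence: 5 + 1×3 = 8; total 19.
For-cause removals: 2.
Minimum venire: 11 + 19 + 2 = 32.

32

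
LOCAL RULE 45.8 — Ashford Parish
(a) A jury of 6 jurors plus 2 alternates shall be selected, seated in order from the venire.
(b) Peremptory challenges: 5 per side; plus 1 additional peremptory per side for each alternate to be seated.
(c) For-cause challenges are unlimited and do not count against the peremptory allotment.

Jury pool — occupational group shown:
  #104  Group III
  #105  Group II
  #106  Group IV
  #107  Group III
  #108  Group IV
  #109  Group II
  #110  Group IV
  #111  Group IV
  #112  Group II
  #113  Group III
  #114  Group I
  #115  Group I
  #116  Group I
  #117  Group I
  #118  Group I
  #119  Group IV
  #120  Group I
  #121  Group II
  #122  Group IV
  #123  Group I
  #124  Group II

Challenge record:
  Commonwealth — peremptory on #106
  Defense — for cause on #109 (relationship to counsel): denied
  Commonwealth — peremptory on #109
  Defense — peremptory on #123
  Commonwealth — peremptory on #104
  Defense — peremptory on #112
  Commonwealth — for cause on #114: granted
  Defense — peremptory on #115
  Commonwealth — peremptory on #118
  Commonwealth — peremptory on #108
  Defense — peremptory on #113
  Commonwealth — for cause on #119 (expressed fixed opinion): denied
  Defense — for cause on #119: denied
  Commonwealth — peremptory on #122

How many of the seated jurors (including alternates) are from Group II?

Removed: #104, #106, #108, #109, #112, #113, #114, #115, #118, #122, #123.
Seated (8 incl. alternates): #105, #107, #110, #111, #116, #117, #119, #120.
Of those, in Group II: #105 → 1.

1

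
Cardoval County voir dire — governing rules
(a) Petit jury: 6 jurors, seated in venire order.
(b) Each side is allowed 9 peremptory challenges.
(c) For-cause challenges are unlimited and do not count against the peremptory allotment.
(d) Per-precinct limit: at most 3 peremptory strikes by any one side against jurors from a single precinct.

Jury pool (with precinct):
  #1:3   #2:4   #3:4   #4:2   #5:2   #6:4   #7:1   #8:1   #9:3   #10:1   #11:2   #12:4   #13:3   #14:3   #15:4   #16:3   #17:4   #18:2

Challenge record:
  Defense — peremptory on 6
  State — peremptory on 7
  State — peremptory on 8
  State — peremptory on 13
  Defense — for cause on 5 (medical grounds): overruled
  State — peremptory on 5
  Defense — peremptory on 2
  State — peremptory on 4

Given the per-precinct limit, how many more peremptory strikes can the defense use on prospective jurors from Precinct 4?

Defense peremptories so far: #6, #2 — 2 of 9 used, 7 left overall.
Against Precinct 4: #6, #2 — 2 used; per-precinct cap 3 leaves 1.
Binding limit: min(7, 1) = 1.

1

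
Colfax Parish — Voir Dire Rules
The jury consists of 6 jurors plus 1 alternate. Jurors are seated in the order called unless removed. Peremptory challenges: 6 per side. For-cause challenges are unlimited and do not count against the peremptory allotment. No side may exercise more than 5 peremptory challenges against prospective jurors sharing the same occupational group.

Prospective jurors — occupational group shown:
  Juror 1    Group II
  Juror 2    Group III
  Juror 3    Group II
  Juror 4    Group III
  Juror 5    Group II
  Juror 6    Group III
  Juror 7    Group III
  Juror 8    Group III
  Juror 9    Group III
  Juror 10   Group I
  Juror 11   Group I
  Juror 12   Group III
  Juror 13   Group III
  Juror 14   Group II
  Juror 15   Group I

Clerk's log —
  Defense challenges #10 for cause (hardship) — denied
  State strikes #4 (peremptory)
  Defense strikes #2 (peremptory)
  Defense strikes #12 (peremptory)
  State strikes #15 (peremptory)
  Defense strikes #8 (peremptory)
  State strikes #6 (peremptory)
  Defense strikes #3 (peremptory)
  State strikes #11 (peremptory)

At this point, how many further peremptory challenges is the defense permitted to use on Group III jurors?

Defense peremptories so far: #2, #12, #8, #3 — 4 of 6 used, 2 left overall.
Against Group III: #2, #12, #8 — 3 used; per-group cap 5 leaves 2.
Binding limit: min(2, 2) = 2.

2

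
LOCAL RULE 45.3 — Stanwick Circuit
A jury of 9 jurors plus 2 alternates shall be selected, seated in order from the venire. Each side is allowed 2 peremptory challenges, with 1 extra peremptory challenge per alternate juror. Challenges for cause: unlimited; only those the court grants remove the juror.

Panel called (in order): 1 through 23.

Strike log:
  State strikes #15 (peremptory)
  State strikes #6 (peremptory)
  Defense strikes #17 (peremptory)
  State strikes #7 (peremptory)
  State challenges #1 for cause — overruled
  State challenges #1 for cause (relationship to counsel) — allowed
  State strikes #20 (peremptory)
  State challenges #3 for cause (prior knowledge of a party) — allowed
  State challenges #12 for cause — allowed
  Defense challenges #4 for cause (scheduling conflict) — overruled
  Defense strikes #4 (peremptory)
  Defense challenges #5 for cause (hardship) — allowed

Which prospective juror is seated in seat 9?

Removed: #1, #3, #4, #5, #6, #7, #12, #15, #17, #20.
Filling seats in venire order through position 9: #2, #8, #9, #10, #11, #13, #14, #16, #18.
So seat 9 is #18.

18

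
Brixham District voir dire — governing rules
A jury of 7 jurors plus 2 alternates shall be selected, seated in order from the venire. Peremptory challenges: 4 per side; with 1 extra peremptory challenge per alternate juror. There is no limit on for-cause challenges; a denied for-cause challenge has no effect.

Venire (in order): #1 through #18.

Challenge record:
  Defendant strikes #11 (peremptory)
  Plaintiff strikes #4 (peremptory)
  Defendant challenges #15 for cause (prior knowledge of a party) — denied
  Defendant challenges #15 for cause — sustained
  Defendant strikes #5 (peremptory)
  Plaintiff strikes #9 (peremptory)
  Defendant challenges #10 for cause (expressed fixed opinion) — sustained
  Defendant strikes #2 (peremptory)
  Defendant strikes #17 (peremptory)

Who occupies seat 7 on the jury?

Removed: #2, #4, #5, #9, #10, #11, #15, #17.
Seating in order: seats 1–7 → #1, #3, #6, #7, #8, #12, #13; alternates → #14, #16.
So seat 7 is #13.

13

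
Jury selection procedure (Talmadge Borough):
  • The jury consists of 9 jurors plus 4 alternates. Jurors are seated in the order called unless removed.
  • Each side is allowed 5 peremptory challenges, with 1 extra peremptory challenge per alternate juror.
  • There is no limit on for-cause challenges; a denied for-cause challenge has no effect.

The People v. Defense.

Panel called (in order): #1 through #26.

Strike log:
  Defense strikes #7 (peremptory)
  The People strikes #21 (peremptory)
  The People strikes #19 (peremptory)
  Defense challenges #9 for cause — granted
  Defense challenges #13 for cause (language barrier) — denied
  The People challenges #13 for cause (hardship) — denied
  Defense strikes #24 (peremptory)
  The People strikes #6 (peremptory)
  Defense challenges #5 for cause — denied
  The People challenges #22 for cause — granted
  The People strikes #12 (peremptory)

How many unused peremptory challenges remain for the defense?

7

Defense allotment: 5 base + 1 × 4 alternates = 9.
Defense peremptories used: #7, #24 — 2 (for-cause on #9, #13, #5 don't count).
Remaining: 9 − 2 = 7.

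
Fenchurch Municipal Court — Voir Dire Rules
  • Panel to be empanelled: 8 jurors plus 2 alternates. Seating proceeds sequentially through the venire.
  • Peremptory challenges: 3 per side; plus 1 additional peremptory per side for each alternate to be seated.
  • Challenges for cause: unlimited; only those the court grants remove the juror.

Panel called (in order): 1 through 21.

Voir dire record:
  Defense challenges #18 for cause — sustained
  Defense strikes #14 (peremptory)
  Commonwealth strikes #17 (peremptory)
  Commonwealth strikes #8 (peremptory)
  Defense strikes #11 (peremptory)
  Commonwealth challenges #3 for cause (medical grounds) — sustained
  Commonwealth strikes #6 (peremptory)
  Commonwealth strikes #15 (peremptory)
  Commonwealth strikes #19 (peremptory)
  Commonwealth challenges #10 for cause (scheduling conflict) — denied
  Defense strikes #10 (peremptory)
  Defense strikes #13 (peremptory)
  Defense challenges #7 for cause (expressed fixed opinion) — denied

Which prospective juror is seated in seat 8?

16

Removed: #3, #6, #8, #10, #11, #13, #14, #15, #17, #18, #19. (#7 stays — for-cause denied.)
Seating in order: seats 1–8 → #1, #2, #4, #5, #7, #9, #12, #16; alternates → #20, #21.
So seat 8 is #16.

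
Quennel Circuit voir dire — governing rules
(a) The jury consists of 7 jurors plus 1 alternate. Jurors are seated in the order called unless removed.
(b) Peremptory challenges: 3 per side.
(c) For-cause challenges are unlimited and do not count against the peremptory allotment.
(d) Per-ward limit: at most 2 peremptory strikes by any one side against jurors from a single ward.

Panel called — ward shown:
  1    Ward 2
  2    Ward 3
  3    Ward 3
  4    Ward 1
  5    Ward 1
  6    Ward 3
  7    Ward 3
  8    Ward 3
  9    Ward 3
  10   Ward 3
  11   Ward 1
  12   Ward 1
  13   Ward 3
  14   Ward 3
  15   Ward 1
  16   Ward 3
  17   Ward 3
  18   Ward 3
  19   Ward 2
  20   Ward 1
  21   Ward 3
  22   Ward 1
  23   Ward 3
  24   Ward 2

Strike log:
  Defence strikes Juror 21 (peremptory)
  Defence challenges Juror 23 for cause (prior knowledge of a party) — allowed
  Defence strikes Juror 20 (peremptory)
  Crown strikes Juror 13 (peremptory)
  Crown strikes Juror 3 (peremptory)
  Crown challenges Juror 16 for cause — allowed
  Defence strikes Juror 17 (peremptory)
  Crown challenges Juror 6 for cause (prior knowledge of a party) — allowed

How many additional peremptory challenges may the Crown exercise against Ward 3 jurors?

0

Crown peremptories so far: #13, #3 — 2 of 3 used, 1 left overall.
Against Ward 3: #13, #3 — 2 used; per-ward cap 2 leaves 0.
Binding limit: min(1, 0) = 0.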